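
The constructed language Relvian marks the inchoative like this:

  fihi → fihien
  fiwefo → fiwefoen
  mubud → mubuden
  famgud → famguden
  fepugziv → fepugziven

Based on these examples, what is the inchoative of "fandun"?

fandunen

Every pair shown (fihi → fihien, fiwefo → fiwefoen, mubud → mubuden, …) follows the same rule: add -en.
So fandun → fandunen.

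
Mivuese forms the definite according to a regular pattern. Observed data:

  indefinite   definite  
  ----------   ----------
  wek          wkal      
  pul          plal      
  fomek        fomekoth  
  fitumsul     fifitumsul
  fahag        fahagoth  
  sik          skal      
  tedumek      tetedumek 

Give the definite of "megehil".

wek and fomek both end in -k yet inflect differently (wkal, fomekoth), so the final letter is not what conditions the rule; the number of vowels is.
"megehil" has 3 vowels. The stems with 3 vowels (fitumsul → fifitumsul, tedumek → tetedumek) repeat the first consonant+vowel as a prefix.
The other patterns: stems with 1 vowel delete the last vowel and add -al; stems with 2 vowels add -oth.
So megehil → memegehil.

memegehil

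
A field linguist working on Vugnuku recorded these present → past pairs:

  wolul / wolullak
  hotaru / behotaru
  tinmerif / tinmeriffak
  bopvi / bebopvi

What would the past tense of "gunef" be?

wolul and hotaru both have last vowel 'u' yet inflect differently (wolullak, behotaru), so the last vowel is not what conditions the rule; whether the stem ends in a vowel or a consonant is.
"gunef" ends in a consonant. The stems ending in a consonant (wolul → wolullak, tinmerif → tinmeriffak) double the final consonant and add -ak.
So gunef → guneffak.

guneffak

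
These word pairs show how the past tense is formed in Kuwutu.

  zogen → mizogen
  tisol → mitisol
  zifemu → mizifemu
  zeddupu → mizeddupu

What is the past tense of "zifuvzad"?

mizifuvzad

Every pair shown (zogen → mizogen, tisol → mitisol, zifemu → mizifemu, …) follows the same rule: add the prefix mi-.
So zifuvzad → mizifuvzad.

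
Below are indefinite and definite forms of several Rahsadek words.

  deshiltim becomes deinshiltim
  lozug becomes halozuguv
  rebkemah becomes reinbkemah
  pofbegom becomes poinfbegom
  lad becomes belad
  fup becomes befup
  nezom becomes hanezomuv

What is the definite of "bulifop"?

buinlifop

"bulifop" has 3 vowels. The stems with 3 vowels (deshiltim → deinshiltim, rebkemah → reinbkemah, pofbegom → poinfbegom) insert -in- after the first vowel.
So bulifop → buinlifop.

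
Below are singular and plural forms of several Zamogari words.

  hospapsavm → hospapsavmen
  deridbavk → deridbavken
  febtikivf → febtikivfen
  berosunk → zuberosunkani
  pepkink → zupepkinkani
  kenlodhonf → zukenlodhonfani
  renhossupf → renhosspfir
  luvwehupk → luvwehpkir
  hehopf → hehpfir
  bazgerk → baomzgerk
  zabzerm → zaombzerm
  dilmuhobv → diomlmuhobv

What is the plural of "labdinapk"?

labdinpkir

"labdinapk" has second-to-last letter 'p'. The stems whose second-to-last letter is 'p' (renhossupf → renhosspfir, luvwehupk → luvwehpkir, hehopf → hehpfir) delete the last vowel and add -ir.
The other patterns: stems whose second-to-last letter is 'v' add -en; stems whose second-to-last letter is 'n' add zu- … -ani around the stem; stems whose second-to-last letter is 'b' or 'r' insert -om- after the first vowel.
So labdinapk → labdinpkir.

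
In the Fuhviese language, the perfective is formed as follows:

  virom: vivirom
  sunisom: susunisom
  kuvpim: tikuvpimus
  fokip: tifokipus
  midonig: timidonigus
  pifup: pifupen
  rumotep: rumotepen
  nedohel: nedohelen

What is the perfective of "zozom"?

"zozom" has last vowel 'o'. The stems whose last vowel is 'o' (virom → vivirom, sunisom → susunisom) repeat the first consonant+vowel as a prefix.
The other patterns: stems whose last vowel is 'i' add ti- … -us around the stem; stems whose last vowel is 'e' or 'u' add -en.
So zozom → zozozom.

zozozom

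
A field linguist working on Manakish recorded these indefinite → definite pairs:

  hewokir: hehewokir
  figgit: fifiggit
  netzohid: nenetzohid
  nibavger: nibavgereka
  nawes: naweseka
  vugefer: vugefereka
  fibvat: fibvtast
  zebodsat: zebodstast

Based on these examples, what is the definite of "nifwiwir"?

hewokir and nibavger both end in -r yet inflect differently (hehewokir, nibavgereka), so the final letter is not what conditions the rule; the last vowel is.
"nifwiwir" has last vowel 'i'. The stems whose last vowel is 'i' (hewokir → hehewokir, figgit → fifiggit, netzohid → nenetzohid) repeat the first consonant+vowel as a prefix.
The other patterns: stems whose last vowel is 'e' add -eka; stems whose last vowel is 'a' delete the last vowel and add -ast.
So nifwiwir → ninifwiwir.

ninifwiwir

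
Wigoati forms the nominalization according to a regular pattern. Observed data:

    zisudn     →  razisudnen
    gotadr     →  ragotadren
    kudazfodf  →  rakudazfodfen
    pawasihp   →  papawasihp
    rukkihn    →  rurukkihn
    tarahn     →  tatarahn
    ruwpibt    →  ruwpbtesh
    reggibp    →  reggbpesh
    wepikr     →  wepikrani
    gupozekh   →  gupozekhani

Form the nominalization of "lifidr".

zisudn and rukkihn both end in -n yet inflect differently (razisudnen, rurukkihn), so the final letter is not what conditions the rule; the second-to-last letter is.
"lifidr" has second-to-last letter 'd'. The stems whose second-to-last letter is 'd' (zisudn → razisudnen, gotadr → ragotadren, kudazfodf → rakudazfodfen) add ra- … -en around the stem.
So lifidr → ralifidren.

ralifidren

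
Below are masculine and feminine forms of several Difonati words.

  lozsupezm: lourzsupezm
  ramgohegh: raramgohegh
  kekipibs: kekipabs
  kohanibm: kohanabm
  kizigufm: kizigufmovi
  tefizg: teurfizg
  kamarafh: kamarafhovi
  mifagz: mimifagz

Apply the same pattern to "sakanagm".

ramgohegh and kamarafh both end in -h yet inflect differently (raramgohegh, kamarafhovi), so the final letter is not what conditions the rule; the second-to-last letter is.
"sakanagm" has second-to-last letter 'g'. The stems whose second-to-last letter is 'g' (ramgohegh → raramgohegh, mifagz → mimifagz) repeat the first consonant+vowel as a prefix.
The other patterns: stems whose second-to-last letter is 'f' add -ovi; stems whose second-to-last letter is 'b' change the last vowel to 'a'; stems whose second-to-last letter is 'z' insert -ur- after the first vowel.
So sakanagm → sasakanagm.

sasakanagm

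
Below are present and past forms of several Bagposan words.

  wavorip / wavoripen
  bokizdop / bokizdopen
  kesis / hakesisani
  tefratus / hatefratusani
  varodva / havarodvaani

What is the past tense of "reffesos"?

wavorip and kesis both have last vowel 'i' yet inflect differently (wavoripen, hakesisani), so the last vowel is not what conditions the rule; the final letter is.
"reffesos" ends in -s. The stems ending in -s (kesis → hakesisani, tefratus → hatefratusani) add ha- … -ani around the stem.
The other pattern: stems ending in -p add -en.
So reffesos → hareffesosani.

hareffesosani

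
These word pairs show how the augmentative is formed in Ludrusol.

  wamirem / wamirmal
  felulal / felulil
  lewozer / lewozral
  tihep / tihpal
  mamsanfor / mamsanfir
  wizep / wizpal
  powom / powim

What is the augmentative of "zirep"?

"zirep" has last vowel 'e'. The stems whose last vowel is 'e' (wizep → wizpal, lewozer → lewozral, tihep → tihpal) delete the last vowel and add -al.
So zirep → zirpal.

zirpal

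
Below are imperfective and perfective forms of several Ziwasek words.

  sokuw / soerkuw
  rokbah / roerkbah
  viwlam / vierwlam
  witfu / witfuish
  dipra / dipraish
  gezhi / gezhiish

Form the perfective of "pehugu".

"pehugu" ends in a vowel. The stems ending in a vowel (witfu → witfuish, dipra → dipraish, gezhi → gezhiish) add -ish.
The other pattern: stems ending in a consonant insert -er- after the first vowel.
So pehugu → pehuguish.

pehuguish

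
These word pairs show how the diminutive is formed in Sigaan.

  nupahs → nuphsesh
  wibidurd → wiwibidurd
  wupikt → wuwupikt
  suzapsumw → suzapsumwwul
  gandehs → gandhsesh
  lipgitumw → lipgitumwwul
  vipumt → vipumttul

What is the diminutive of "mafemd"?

"mafemd" has second-to-last letter 'm'. The stems whose second-to-last letter is 'm' (vipumt → vipumttul, suzapsumw → suzapsumwwul, lipgitumw → lipgitumwwul) double the final consonant and add -ul.
The other patterns: stems whose second-to-last letter is 'h' delete the last vowel and add -esh; stems whose second-to-last letter is 'k' or 'r' repeat the first consonant+vowel as a prefix.
So mafemd → mafemddul.

mafemddul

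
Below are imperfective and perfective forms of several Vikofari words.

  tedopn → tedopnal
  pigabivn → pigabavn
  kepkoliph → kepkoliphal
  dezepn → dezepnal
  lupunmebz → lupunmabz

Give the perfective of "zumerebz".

zumerabz

tedopn and pigabivn both end in -n yet inflect differently (tedopnal, pigabavn), so the final letter is not what conditions the rule; the second-to-last letter is.
"zumerebz" has second-to-last letter 'b'. The one such stem in the data (lupunmebz → lupunmabz) changes the last vowel to 'a' (as does pigabivn), so the same rule applies.
The other pattern: stems whose second-to-last letter is 'p' add -al.
So zumerebz → zumerabz.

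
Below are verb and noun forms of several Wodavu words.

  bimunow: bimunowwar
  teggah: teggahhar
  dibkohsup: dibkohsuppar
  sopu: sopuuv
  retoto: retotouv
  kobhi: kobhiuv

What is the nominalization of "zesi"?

"zesi" ends in a vowel. The stems ending in a vowel (retoto → retotouv, sopu → sopuuv, kobhi → kobhiuv) add -uv.
The other pattern: stems ending in a consonant double the final consonant and add -ar.
So zesi → zesiuv.

zesiuv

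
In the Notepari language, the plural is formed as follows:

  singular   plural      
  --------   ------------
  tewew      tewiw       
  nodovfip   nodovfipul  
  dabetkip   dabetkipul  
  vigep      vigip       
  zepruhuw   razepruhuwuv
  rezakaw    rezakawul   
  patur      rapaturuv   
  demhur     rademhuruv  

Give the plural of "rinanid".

rinanidul

tewew and zepruhuw both end in -w yet inflect differently (tewiw, razepruhuwuv), so the final letter is not what conditions the rule; the last vowel is.
"rinanid" has last vowel 'i'. The stems whose last vowel is 'i' (nodovfip → nodovfipul, dabetkip → dabetkipul) add -ul.
The other patterns: stems whose last vowel is 'e' change the last vowel to 'i'; stems whose last vowel is 'u' add ra- … -uv around the stem.
So rinanid → rinanidul.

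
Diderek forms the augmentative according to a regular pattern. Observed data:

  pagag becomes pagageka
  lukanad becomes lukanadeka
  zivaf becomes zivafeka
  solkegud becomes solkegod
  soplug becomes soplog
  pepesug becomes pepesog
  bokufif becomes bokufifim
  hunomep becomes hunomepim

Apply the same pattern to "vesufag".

"vesufag" has last vowel 'a'. The stems whose last vowel is 'a' (pagag → pagageka, lukanad → lukanadeka, zivaf → zivafeka) add -eka.
So vesufag → vesufageka.

vesufageka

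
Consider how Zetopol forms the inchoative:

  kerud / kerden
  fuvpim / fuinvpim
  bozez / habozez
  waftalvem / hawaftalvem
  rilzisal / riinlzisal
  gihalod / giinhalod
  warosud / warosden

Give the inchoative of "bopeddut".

bopeddten

"bopeddut" has last vowel 'u'. The stems whose last vowel is 'u' (warosud → warosden, kerud → kerden) delete the last vowel and add -en.
So bopeddut → bopeddten.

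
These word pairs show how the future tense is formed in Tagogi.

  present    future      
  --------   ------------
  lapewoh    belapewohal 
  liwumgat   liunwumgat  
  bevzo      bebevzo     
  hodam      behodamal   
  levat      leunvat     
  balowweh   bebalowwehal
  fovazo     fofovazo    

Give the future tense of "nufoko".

nunufoko

"nufoko" ends in -o. The stems ending in -o (fovazo → fofovazo, bevzo → bebevzo) repeat the first consonant+vowel as a prefix.
The other patterns: stems ending in -t insert -un- after the first vowel; stems ending in -h or -m add be- … -al around the stem.
So nufoko → nunufoko.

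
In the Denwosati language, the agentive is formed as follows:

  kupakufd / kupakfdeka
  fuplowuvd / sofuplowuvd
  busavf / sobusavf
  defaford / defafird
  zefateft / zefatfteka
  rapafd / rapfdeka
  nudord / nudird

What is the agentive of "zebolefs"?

rapafd and defaford both end in -d yet inflect differently (rapfdeka, defafird), so the final letter is not what conditions the rule; the second-to-last letter is.
"zebolefs" has second-to-last letter 'f'. The stems whose second-to-last letter is 'f' (rapafd → rapfdeka, kupakufd → kupakfdeka, zefateft → zefatfteka) delete the last vowel and add -eka.
The other patterns: stems whose second-to-last letter is 'r' change the last vowel to 'i'; stems whose second-to-last letter is 'v' add the prefix so-.
So zebolefs → zebolfseka.

zebolfseka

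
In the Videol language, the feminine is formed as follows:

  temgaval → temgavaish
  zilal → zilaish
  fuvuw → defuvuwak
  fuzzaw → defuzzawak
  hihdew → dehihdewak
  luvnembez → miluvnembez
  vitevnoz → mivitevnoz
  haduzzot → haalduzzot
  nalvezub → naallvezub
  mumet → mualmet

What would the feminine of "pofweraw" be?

temgaval and fuzzaw both have last vowel 'a' yet inflect differently (temgavaish, defuzzawak), so the last vowel is not what conditions the rule; the final letter is.
"pofweraw" ends in -w. The stems ending in -w (fuvuw → defuvuwak, fuzzaw → defuzzawak, hihdew → dehihdewak) add de- … -ak around the stem.
The other patterns: stems ending in -l drop the final letter and add -ish; stems ending in -z add the prefix mi-; stems ending in -b or -t insert -al- after the first vowel.
So pofweraw → depofwerawak.

depofwerawak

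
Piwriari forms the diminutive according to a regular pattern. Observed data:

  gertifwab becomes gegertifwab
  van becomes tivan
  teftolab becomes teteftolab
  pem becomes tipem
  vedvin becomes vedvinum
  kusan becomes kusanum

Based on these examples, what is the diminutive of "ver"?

van and kusan both end in -n yet inflect differently (tivan, kusanum), so the final letter is not what conditions the rule; the number of vowels is.
"ver" has 1 vowel. The stems with 1 vowel (van → tivan, pem → tipem) add the prefix ti-.
The other patterns: stems with 2 vowels add -um; stems with 3 vowels repeat the first consonant+vowel as a prefix.
So ver → tiver.

tiver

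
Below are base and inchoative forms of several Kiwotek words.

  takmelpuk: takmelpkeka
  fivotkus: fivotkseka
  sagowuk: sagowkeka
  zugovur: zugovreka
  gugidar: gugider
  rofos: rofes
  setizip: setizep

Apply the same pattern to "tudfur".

tudfreka

zugovur and gugidar both end in -r yet inflect differently (zugovreka, gugider), so the final letter is not what conditions the rule; the last vowel is.
"tudfur" has last vowel 'u'. The stems whose last vowel is 'u' (takmelpuk → takmelpkeka, fivotkus → fivotkseka, sagowuk → sagowkeka) delete the last vowel and add -eka.
So tudfur → tudfreka.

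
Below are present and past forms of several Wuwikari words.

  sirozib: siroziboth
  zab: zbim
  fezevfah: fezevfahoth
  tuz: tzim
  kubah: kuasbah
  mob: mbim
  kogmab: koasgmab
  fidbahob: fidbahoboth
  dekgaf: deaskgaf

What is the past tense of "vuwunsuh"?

zab and kogmab both end in -b yet inflect differently (zbim, koasgmab), so the final letter is not what conditions the rule; the number of vowels is.
"vuwunsuh" has 3 vowels. The stems with 3 vowels (fidbahob → fidbahoboth, sirozib → siroziboth, fezevfah → fezevfahoth) add -oth.
So vuwunsuh → vuwunsuhoth.

vuwunsuhoth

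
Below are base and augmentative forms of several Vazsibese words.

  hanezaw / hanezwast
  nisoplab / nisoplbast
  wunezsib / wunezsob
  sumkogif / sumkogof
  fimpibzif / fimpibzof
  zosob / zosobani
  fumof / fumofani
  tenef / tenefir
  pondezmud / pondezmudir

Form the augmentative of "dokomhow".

dokomhowani

"dokomhow" has last vowel 'o'. The stems whose last vowel is 'o' (zosob → zosobani, fumof → fumofani) add -ani.
The other patterns: stems whose last vowel is 'a' delete the last vowel and add -ast; stems whose last vowel is 'i' change the last vowel to 'o'; stems whose last vowel is 'e' or 'u' add -ir.
So dokomhow → dokomhowani.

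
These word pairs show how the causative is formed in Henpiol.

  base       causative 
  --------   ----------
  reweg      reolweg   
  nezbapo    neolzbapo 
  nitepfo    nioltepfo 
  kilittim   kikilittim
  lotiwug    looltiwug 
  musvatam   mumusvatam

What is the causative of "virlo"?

violrlo

musvatam and nezbapo both have 3 vowels yet inflect differently (mumusvatam, neolzbapo), so the number of vowels is not what conditions the rule; the final letter is.
"virlo" ends in -o. The stems ending in -o (nezbapo → neolzbapo, nitepfo → nioltepfo) insert -ol- after the first vowel.
The other pattern: stems ending in -m repeat the first consonant+vowel as a prefix.
So virlo → violrlo.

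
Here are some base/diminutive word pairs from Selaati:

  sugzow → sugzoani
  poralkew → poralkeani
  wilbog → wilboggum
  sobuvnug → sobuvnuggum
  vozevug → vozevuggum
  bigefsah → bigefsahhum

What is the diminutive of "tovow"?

"tovow" ends in -w. The stems ending in -w (sugzow → sugzoani, poralkew → poralkeani) drop the final letter and add -ani.
The other pattern: stems ending in -g or -h double the final consonant and add -um.
So tovow → tovoani.

tovoani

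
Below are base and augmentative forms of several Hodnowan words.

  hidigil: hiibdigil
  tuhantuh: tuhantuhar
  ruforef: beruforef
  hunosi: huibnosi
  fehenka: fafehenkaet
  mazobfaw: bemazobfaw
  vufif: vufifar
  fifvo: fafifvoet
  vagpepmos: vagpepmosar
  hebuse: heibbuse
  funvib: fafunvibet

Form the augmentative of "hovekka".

hoibvekka

"hovekka" begins with h-. The stems beginning with h- (hunosi → huibnosi, hidigil → hiibdigil, hebuse → heibbuse) insert -ib- after the first vowel.
The other patterns: stems beginning with m- or r- add the prefix be-; stems beginning with f- add fa- … -et around the stem; stems beginning with t- or v- add -ar.
So hovekka → hoibvekka.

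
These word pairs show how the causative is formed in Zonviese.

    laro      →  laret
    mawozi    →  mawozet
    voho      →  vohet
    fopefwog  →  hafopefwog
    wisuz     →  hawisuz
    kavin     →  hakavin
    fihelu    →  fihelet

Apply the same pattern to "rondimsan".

harondimsan

kavin and mawozi both have last vowel 'i' yet inflect differently (hakavin, mawozet), so the last vowel is not what conditions the rule; whether the stem ends in a vowel or a consonant is.
"rondimsan" ends in a consonant. The stems ending in a consonant (kavin → hakavin, fopefwog → hafopefwog, wisuz → hawisuz) add the prefix ha-.
The other pattern: stems ending in a vowel drop the final letter and add -et.
So rondimsan → harondimsan.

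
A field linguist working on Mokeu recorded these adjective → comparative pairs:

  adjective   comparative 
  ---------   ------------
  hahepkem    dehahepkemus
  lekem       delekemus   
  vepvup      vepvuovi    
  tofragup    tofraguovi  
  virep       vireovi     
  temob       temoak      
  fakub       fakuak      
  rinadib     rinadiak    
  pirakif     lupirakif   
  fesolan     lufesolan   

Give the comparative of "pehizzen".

"pehizzen" ends in -n. The one such stem in the data (fesolan → lufesolan) adds the prefix lu-, so the same rule applies.
The other patterns: stems ending in -m add de- … -us around the stem; stems ending in -p drop the final letter and add -ovi; stems ending in -b drop the final letter and add -ak.
So pehizzen → lupehizzen.

lupehizzen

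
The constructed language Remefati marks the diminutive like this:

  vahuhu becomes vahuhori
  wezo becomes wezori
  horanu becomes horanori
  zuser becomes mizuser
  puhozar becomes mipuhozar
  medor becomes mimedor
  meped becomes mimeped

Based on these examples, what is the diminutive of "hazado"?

hazadori

wezo and medor both have last vowel 'o' yet inflect differently (wezori, mimedor), so the last vowel is not what conditions the rule; whether the stem ends in a vowel or a consonant is.
"hazado" ends in a vowel. The stems ending in a vowel (vahuhu → vahuhori, wezo → wezori, horanu → horanori) drop the final letter and add -ori.
So hazado → hazadori.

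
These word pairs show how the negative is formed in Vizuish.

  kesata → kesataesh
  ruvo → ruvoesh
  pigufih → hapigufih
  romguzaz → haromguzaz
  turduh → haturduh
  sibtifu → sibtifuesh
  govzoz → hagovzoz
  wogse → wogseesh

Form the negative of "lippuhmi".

lippuhmiesh

ruvo and govzoz both have last vowel 'o' yet inflect differently (ruvoesh, hagovzoz), so the last vowel is not what conditions the rule; whether the stem ends in a vowel or a consonant is.
"lippuhmi" ends in a vowel. The stems ending in a vowel (kesata → kesataesh, sibtifu → sibtifuesh, wogse → wogseesh) add -esh.
The other pattern: stems ending in a consonant add the prefix ha-.
So lippuhmi → lippuhmiesh.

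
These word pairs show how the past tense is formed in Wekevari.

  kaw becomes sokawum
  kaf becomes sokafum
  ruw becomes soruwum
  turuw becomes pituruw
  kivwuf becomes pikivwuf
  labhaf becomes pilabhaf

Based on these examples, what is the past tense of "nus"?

sonusum

kaw and turuw both end in -w yet inflect differently (sokawum, pituruw), so the final letter is not what conditions the rule; the number of vowels is.
"nus" has 1 vowel. The stems with 1 vowel (kaw → sokawum, kaf → sokafum, ruw → soruwum) add so- … -um around the stem.
The other pattern: stems with 2 vowels add the prefix pi-.
So nus → sonusum.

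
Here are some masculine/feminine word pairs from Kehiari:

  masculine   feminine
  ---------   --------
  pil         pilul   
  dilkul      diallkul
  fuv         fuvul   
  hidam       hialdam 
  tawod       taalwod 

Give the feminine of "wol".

dilkul and pil both end in -l yet inflect differently (diallkul, pilul), so the final letter is not what conditions the rule; the number of vowels is.
"wol" has 1 vowel. The stems with 1 vowel (fuv → fuvul, pil → pilul) add -ul.
So wol → wolul.

wolul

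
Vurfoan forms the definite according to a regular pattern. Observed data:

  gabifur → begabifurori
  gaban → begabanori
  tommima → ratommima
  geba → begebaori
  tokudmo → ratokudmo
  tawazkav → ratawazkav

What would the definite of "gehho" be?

begehhoori

geba and tommima both end in -a yet inflect differently (begebaori, ratommima), so the final letter is not what conditions the rule; the first letter is.
"gehho" begins with g-. The stems beginning with g- (gabifur → begabifurori, geba → begebaori, gaban → begabanori) add be- … -ori around the stem.
The other pattern: stems beginning with t- add the prefix ra-.
So gehho → begehhoori.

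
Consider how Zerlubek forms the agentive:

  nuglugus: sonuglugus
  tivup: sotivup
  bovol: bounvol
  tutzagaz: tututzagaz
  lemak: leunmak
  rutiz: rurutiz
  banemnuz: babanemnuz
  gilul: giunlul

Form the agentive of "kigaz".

kikigaz

tivup and banemnuz both have last vowel 'u' yet inflect differently (sotivup, babanemnuz), so the last vowel is not what conditions the rule; the final letter is.
"kigaz" ends in -z. The stems ending in -z (tutzagaz → tututzagaz, banemnuz → babanemnuz, rutiz → rurutiz) repeat the first consonant+vowel as a prefix.
So kigaz → kikigaz.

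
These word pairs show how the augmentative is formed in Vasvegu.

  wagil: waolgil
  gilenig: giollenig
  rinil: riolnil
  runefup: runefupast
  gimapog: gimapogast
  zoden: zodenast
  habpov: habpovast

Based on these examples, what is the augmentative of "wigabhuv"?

wigabhuvast

gilenig and gimapog both end in -g yet inflect differently (giollenig, gimapogast), so the final letter is not what conditions the rule; the last vowel is.
"wigabhuv" has last vowel 'u'. The one such stem in the data (runefup → runefupast) adds -ast, so the same rule applies.
So wigabhuv → wigabhuvast.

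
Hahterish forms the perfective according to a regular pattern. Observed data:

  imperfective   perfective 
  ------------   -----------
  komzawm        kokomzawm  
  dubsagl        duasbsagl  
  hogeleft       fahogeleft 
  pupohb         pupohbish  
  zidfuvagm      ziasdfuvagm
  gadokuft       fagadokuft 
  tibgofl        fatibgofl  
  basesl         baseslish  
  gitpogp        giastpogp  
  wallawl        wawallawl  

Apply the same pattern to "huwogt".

huaswogt

zidfuvagm and komzawm both end in -m yet inflect differently (ziasdfuvagm, kokomzawm), so the final letter is not what conditions the rule; the second-to-last letter is.
"huwogt" has second-to-last letter 'g'. The stems whose second-to-last letter is 'g' (gitpogp → giastpogp, dubsagl → duasbsagl, zidfuvagm → ziasdfuvagm) insert -as- after the first vowel.
The other patterns: stems whose second-to-last letter is 'w' repeat the first consonant+vowel as a prefix; stems whose second-to-last letter is 'f' add the prefix fa-; stems whose second-to-last letter is 'h' or 's' add -ish.
So huwogt → huaswogt.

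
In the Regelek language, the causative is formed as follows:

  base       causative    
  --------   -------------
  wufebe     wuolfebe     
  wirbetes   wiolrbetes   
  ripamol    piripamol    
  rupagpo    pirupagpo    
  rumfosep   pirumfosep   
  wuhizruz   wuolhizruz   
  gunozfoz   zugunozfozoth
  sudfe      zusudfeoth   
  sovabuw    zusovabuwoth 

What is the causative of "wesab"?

weolsab

wufebe and sudfe both end in -e yet inflect differently (wuolfebe, zusudfeoth), so the final letter is not what conditions the rule; the first letter is.
"wesab" begins with w-. The stems beginning with w- (wufebe → wuolfebe, wirbetes → wiolrbetes, wuhizruz → wuolhizruz) insert -ol- after the first vowel.
The other patterns: stems beginning with r- add the prefix pi-; stems beginning with g- or s- add zu- … -oth around the stem.
So wesab → weolsab.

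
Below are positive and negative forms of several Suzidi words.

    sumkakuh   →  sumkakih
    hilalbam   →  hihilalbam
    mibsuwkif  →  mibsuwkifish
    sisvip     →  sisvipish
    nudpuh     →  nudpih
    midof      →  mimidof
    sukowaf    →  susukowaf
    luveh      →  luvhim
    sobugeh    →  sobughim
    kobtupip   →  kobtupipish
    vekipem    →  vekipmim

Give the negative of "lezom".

lelezom

mibsuwkif and midof both end in -f yet inflect differently (mibsuwkifish, mimidof), so the final letter is not what conditions the rule; the last vowel is.
"lezom" has last vowel 'o'. The one such stem in the data (midof → mimidof) repeats the first consonant+vowel as a prefix (as do sukowaf, hilalbam), so the same rule applies.
The other patterns: stems whose last vowel is 'i' add -ish; stems whose last vowel is 'e' delete the last vowel and add -im; stems whose last vowel is 'u' change the last vowel to 'i'.
So lezom → lelezom.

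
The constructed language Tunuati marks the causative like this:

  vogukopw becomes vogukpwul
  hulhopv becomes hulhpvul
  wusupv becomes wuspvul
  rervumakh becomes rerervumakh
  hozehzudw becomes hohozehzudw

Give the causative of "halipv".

vogukopw and hozehzudw both end in -w yet inflect differently (vogukpwul, hohozehzudw), so the final letter is not what conditions the rule; the second-to-last letter is.
"halipv" has second-to-last letter 'p'. The stems whose second-to-last letter is 'p' (vogukopw → vogukpwul, hulhopv → hulhpvul, wusupv → wuspvul) delete the last vowel and add -ul.
The other pattern: stems whose second-to-last letter is 'd' or 'k' repeat the first consonant+vowel as a prefix.
So halipv → halpvul.

halpvul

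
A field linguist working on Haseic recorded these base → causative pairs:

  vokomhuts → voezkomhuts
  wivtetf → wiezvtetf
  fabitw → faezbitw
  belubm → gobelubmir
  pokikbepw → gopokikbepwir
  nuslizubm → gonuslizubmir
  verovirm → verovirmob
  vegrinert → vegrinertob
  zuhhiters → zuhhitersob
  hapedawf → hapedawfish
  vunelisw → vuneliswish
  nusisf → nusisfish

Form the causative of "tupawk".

tupawkish

"tupawk" has second-to-last letter 'w'. The one such stem in the data (hapedawf → hapedawfish) adds -ish, so the same rule applies.
The other patterns: stems whose second-to-last letter is 't' insert -ez- after the first vowel; stems whose second-to-last letter is 'b' or 'p' add go- … -ir around the stem; stems whose second-to-last letter is 'r' add -ob.
So tupawk → tupawkish.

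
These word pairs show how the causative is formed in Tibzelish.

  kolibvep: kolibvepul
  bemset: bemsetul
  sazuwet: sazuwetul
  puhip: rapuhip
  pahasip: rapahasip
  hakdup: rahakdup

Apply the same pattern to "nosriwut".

ranosriwut

"nosriwut" has last vowel 'u'. The one such stem in the data (hakdup → rahakdup) adds the prefix ra-, so the same rule applies.
The other pattern: stems whose last vowel is 'e' add -ul.
So nosriwut → ranosriwut.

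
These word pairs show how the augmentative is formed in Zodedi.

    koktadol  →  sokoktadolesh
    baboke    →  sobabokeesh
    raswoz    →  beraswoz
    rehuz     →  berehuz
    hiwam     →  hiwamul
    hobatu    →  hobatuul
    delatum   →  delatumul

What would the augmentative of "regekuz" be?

"regekuz" ends in -z. The stems ending in -z (raswoz → beraswoz, rehuz → berehuz) add the prefix be-.
So regekuz → beregekuz.

beregekuz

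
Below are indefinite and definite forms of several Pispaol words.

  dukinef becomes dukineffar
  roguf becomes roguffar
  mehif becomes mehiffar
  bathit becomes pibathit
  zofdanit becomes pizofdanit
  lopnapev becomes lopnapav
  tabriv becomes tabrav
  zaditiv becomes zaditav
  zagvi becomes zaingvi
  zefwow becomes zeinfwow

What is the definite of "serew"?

seinrew

mehif and bathit both have last vowel 'i' yet inflect differently (mehiffar, pibathit), so the last vowel is not what conditions the rule; the final letter is.
"serew" ends in -w. The one such stem in the data (zefwow → zeinfwow) inserts -in- after the first vowel (as does zagvi), so the same rule applies.
The other patterns: stems ending in -f double the final consonant and add -ar; stems ending in -t add the prefix pi-; stems ending in -v change the last vowel to 'a'.
So serew → seinrew.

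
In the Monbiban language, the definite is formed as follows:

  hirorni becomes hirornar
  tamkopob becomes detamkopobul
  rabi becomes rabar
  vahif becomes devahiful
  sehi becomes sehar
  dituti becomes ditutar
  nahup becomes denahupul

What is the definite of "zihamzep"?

dezihamzepul

"zihamzep" ends in a consonant. The stems ending in a consonant (vahif → devahiful, tamkopob → detamkopobul, nahup → denahupul) add de- … -ul around the stem.
So zihamzep → dezihamzepul.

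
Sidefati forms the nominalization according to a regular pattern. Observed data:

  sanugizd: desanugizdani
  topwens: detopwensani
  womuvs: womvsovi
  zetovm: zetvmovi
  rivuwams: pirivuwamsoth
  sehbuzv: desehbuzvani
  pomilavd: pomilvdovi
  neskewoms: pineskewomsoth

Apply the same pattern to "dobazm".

rivuwams and womuvs both end in -s yet inflect differently (pirivuwamsoth, womvsovi), so the final letter is not what conditions the rule; the second-to-last letter is.
"dobazm" has second-to-last letter 'z'. The stems whose second-to-last letter is 'z' (sehbuzv → desehbuzvani, sanugizd → desanugizdani) add de- … -ani around the stem.
The other patterns: stems whose second-to-last letter is 'm' add pi- … -oth around the stem; stems whose second-to-last letter is 'v' delete the last vowel and add -ovi.
So dobazm → dedobazmani.

dedobazmani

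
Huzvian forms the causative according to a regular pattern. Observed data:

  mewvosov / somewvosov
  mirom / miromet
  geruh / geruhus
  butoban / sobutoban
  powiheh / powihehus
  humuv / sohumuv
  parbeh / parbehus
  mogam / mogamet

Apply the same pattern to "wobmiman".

sowobmiman

mogam and butoban both have last vowel 'a' yet inflect differently (mogamet, sobutoban), so the last vowel is not what conditions the rule; the final letter is.
"wobmiman" ends in -n. The one such stem in the data (butoban → sobutoban) adds the prefix so-, so the same rule applies.
The other patterns: stems ending in -h add -us; stems ending in -m add -et.
So wobmiman → sowobmiman.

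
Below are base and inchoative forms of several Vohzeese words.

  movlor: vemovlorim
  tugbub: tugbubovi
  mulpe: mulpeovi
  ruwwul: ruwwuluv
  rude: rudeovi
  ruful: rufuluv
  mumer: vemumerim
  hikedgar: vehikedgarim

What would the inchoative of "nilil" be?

nililuv

mumer and rude both have last vowel 'e' yet inflect differently (vemumerim, rudeovi), so the last vowel is not what conditions the rule; the final letter is.
"nilil" ends in -l. The stems ending in -l (ruwwul → ruwwuluv, ruful → rufuluv) add -uv.
The other patterns: stems ending in -r add ve- … -im around the stem; stems ending in -b or -e add -ovi.
So nilil → nililuv.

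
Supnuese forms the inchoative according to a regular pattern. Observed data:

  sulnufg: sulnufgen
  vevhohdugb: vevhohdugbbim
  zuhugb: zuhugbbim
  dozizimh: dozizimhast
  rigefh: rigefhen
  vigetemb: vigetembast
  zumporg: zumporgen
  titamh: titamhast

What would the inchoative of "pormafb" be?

vigetemb and zuhugb both end in -b yet inflect differently (vigetembast, zuhugbbim), so the final letter is not what conditions the rule; the second-to-last letter is.
"pormafb" has second-to-last letter 'f'. The stems whose second-to-last letter is 'f' (rigefh → rigefhen, sulnufg → sulnufgen) add -en.
The other patterns: stems whose second-to-last letter is 'm' add -ast; stems whose second-to-last letter is 'g' double the final consonant and add -im.
So pormafb → pormafben.

pormafben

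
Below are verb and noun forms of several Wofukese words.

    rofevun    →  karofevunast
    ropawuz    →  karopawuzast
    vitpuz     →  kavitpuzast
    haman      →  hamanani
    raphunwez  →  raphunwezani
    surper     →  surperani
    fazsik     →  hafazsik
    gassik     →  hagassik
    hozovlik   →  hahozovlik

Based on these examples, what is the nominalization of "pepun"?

rofevun and haman both end in -n yet inflect differently (karofevunast, hamanani), so the final letter is not what conditions the rule; the last vowel is.
"pepun" has last vowel 'u'. The stems whose last vowel is 'u' (rofevun → karofevunast, ropawuz → karopawuzast, vitpuz → kavitpuzast) add ka- … -ast around the stem.
So pepun → kapepunast.

kapepunast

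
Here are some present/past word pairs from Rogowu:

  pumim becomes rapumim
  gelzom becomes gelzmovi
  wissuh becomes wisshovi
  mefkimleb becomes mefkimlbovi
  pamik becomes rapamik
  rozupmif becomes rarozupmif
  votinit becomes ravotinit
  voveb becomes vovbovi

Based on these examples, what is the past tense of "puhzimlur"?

puhzimlrovi

"puhzimlur" has last vowel 'u'. The one such stem in the data (wissuh → wisshovi) deletes the last vowel and adds -ovi (as do gelzom, mefkimleb), so the same rule applies.
So puhzimlur → puhzimlrovi.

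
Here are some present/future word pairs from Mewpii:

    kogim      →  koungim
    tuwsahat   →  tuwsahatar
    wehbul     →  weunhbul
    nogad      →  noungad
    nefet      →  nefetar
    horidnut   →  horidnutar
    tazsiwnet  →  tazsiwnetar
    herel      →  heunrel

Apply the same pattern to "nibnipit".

nefet and herel both have last vowel 'e' yet inflect differently (nefetar, heunrel), so the last vowel is not what conditions the rule; the final letter is.
"nibnipit" ends in -t. The stems ending in -t (nefet → nefetar, horidnut → horidnutar, tazsiwnet → tazsiwnetar) add -ar.
So nibnipit → nibnipitar.

nibnipitar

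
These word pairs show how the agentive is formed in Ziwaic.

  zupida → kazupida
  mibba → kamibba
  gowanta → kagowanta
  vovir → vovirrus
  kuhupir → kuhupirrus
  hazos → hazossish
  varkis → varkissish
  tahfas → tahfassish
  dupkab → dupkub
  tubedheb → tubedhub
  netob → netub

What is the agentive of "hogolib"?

vovir and varkis both have last vowel 'i' yet inflect differently (vovirrus, varkissish), so the last vowel is not what conditions the rule; the final letter is.
"hogolib" ends in -b. The stems ending in -b (dupkab → dupkub, tubedheb → tubedhub, netob → netub) change the last vowel to 'u'.
The other patterns: stems ending in -a add the prefix ka-; stems ending in -r double the final consonant and add -us; stems ending in -s double the final consonant and add -ish.
So hogolib → hogolub.

hogolub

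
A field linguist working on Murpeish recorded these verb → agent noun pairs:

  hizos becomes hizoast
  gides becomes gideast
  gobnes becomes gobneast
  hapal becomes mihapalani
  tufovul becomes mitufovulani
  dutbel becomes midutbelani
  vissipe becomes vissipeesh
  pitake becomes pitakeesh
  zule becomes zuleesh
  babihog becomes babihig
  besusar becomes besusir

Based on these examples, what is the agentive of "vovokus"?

gides and dutbel both have last vowel 'e' yet inflect differently (gideast, midutbelani), so the last vowel is not what conditions the rule; the final letter is.
"vovokus" ends in -s. The stems ending in -s (hizos → hizoast, gides → gideast, gobnes → gobneast) drop the final letter and add -ast.
The other patterns: stems ending in -l add mi- … -ani around the stem; stems ending in -e add -esh; stems ending in -g or -r change the last vowel to 'i'.
So vovokus → vovokuast.

vovokuast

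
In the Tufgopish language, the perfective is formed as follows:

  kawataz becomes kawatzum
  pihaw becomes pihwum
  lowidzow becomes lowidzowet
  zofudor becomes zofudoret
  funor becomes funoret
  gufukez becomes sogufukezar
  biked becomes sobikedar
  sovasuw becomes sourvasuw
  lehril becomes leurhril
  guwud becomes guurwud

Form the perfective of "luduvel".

soluduvelar

pihaw and lowidzow both end in -w yet inflect differently (pihwum, lowidzowet), so the final letter is not what conditions the rule; the last vowel is.
"luduvel" has last vowel 'e'. The stems whose last vowel is 'e' (gufukez → sogufukezar, biked → sobikedar) add so- … -ar around the stem.
So luduvel → soluduvelar.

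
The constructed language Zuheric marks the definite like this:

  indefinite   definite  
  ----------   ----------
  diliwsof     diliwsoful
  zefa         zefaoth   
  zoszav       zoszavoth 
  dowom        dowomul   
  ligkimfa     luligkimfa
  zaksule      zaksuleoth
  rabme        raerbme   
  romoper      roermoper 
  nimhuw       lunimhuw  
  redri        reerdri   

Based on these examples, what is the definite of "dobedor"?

dobedorul

rabme and zaksule both end in -e yet inflect differently (raerbme, zaksuleoth), so the final letter is not what conditions the rule; the first letter is.
"dobedor" begins with d-. The stems beginning with d- (dowom → dowomul, diliwsof → diliwsoful) add -ul.
So dobedor → dobedorul.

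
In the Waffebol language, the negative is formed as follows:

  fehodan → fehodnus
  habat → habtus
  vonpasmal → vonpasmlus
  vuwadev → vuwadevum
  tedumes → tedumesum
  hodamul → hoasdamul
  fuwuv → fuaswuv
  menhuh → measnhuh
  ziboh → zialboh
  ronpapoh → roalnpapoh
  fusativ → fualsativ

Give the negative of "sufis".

vonpasmal and hodamul both end in -l yet inflect differently (vonpasmlus, hoasdamul), so the final letter is not what conditions the rule; the last vowel is.
"sufis" has last vowel 'i'. The one such stem in the data (fusativ → fualsativ) inserts -al- after the first vowel (as do ziboh, ronpapoh), so the same rule applies.
So sufis → sualfis.

sualfis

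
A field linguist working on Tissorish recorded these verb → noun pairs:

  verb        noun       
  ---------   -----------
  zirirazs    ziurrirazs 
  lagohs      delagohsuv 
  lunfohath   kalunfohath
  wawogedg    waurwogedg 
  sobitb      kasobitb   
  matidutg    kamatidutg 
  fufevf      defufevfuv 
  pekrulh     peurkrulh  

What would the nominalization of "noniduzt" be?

nourniduzt

"noniduzt" has second-to-last letter 'z'. The one such stem in the data (zirirazs → ziurrirazs) inserts -ur- after the first vowel (as do wawogedg, pekrulh), so the same rule applies.
The other patterns: stems whose second-to-last letter is 'h' or 'v' add de- … -uv around the stem; stems whose second-to-last letter is 't' add the prefix ka-.
So noniduzt → nourniduzt.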